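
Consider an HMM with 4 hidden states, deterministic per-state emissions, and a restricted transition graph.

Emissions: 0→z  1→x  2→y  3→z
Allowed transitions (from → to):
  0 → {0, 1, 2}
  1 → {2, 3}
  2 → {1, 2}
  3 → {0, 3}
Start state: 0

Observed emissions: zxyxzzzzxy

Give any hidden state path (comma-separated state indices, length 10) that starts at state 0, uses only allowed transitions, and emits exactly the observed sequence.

  t0 'z' -> {0,3}, take 0 (start)
  t1 'x' -> {1}, take 1 (0->1 ok)
  t2 'y' -> {2}, take 2 (1->2 ok)
  t3 'x' -> {1}, take 1 (2->1 ok)
  t4 'z' -> {0,3}, take 3 (1->3 ok)
  t5 'z' -> {0,3}, take 3 (3->3 ok)
  t6 'z' -> {0,3}, take 3 (3->3 ok)
  t7 'z' -> {0,3}, take 0 (3->0 ok)
  t8 'x' -> {1}, take 1 (0->1 ok)
  t9 'y' -> {2}, take 2 (1->2 ok)

0,1,2,1,3,3,3,0,1,2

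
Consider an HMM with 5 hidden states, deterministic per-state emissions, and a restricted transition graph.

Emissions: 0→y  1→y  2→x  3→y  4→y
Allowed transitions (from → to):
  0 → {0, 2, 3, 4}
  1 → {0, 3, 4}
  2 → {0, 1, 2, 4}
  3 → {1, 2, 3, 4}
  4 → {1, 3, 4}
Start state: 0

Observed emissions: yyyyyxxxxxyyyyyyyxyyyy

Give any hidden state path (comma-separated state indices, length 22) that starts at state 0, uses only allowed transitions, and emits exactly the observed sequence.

0,4,1,0,3,2,2,2,2,2,4,1,4,4,4,1,3,2,1,3,1,0

  t0 'y' -> {0,1,3,4}, take 0 (start)
  t1 'y' -> {0,1,3,4}, take 4 (0->4 ok)
  t2 'y' -> {0,1,3,4}, take 1 (4->1 ok)
  t3 'y' -> {0,1,3,4}, take 0 (1->0 ok)
  t4 'y' -> {0,1,3,4}, take 3 (0->3 ok)
  t5 'x' -> {2}, take 2 (3->2 ok)
  t6 'x' -> {2}, take 2 (2->2 ok)
  t7 'x' -> {2}, take 2 (2->2 ok)
  t8 'x' -> {2}, take 2 (2->2 ok)
  t9 'x' -> {2}, take 2 (2->2 ok)
  t10 'y' -> {0,1,3,4}, take 4 (2->4 ok)
  t11 'y' -> {0,1,3,4}, take 1 (4->1 ok)
  t12 'y' -> {0,1,3,4}, take 4 (1->4 ok)
  t13 'y' -> {0,1,3,4}, take 4 (4->4 ok)
  t14 'y' -> {0,1,3,4}, take 4 (4->4 ok)
  t15 'y' -> {0,1,3,4}, take 1 (4->1 ok)
  t16 'y' -> {0,1,3,4}, take 3 (1->3 ok)
  t17 'x' -> {2}, take 2 (3->2 ok)
  t18 'y' -> {0,1,3,4}, take 1 (2->1 ok)
  t19 'y' -> {0,1,3,4}, take 3 (1->3 ok)
  t20 'y' -> {0,1,3,4}, take 1 (3->1 ok)
  t21 'y' -> {0,1,3,4}, take 0 (1->0 ok)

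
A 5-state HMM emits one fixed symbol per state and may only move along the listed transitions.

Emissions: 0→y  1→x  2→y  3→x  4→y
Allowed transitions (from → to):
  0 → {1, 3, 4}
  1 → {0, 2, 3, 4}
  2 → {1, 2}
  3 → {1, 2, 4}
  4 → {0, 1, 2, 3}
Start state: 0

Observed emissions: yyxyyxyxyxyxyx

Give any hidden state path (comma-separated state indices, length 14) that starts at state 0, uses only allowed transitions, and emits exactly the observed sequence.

  t0 'y' -> {0,2,4}, take 0 (start)
  t1 'y' -> {0,2,4}, take 4 (0->4 ok)
  t2 'x' -> {1,3}, take 1 (4->1 ok)
  t3 'y' -> {0,2,4}, take 2 (1->2 ok)
  t4 'y' -> {0,2,4}, take 2 (2->2 ok)
  t5 'x' -> {1,3}, take 1 (2->1 ok)
  t6 'y' -> {0,2,4}, take 2 (1->2 ok)
  t7 'x' -> {1,3}, take 1 (2->1 ok)
  t8 'y' -> {0,2,4}, take 0 (1->0 ok)
  t9 'x' -> {1,3}, take 1 (0->1 ok)
  t10 'y' -> {0,2,4}, take 0 (1->0 ok)
  t11 'x' -> {1,3}, take 1 (0->1 ok)
  t12 'y' -> {0,2,4}, take 2 (1->2 ok)
  t13 'x' -> {1,3}, take 1 (2->1 ok)

0,4,1,2,2,1,2,1,0,1,0,1,2,1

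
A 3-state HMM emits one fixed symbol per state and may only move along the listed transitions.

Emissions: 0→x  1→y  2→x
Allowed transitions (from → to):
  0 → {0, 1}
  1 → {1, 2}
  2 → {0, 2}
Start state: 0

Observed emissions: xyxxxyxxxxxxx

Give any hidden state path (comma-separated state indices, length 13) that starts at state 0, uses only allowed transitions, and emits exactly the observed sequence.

0,1,2,2,0,1,2,2,2,2,0,0,0

  pos 0: x in {0,2}, choose 0; start
  pos 1: y in {1}, choose 1; 0->1 ok
  pos 2: x in {0,2}, choose 2; 1->2 ok
  pos 3: x in {0,2}, choose 2; 2->2 ok
  pos 4: x in {0,2}, choose 0; 2->0 ok
  pos 5: y in {1}, choose 1; 0->1 ok
  pos 6: x in {0,2}, choose 2; 1->2 ok
  pos 7: x in {0,2}, choose 2; 2->2 ok
  pos 8: x in {0,2}, choose 2; 2->2 ok
  pos 9: x in {0,2}, choose 2; 2->2 ok
  pos 10: x in {0,2}, choose 0; 2->0 ok
  pos 11: x in {0,2}, choose 0; 0->0 ok
  pos 12: x in {0,2}, choose 0; 0->0 ok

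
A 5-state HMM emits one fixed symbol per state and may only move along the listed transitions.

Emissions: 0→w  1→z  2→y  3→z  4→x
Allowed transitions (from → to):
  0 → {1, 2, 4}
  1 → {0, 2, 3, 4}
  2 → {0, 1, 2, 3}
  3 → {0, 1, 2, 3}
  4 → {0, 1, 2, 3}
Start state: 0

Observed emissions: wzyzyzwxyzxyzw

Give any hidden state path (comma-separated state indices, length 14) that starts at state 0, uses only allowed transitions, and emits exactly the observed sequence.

0,1,2,1,2,1,0,4,2,1,4,2,1,0

  t0 'w' -> {0}, take 0 (start)
  t1 'z' -> {1,3}, take 1 (0->1 ok)
  t2 'y' -> {2}, take 2 (1->2 ok)
  t3 'z' -> {1,3}, take 1 (2->1 ok)
  t4 'y' -> {2}, take 2 (1->2 ok)
  t5 'z' -> {1,3}, take 1 (2->1 ok)
  t6 'w' -> {0}, take 0 (1->0 ok)
  t7 'x' -> {4}, take 4 (0->4 ok)
  t8 'y' -> {2}, take 2 (4->2 ok)
  t9 'z' -> {1,3}, take 1 (2->1 ok)
  t10 'x' -> {4}, take 4 (1->4 ok)
  t11 'y' -> {2}, take 2 (4->2 ok)
  t12 'z' -> {1,3}, take 1 (2->1 ok)
  t13 'w' -> {0}, take 0 (1->0 ok)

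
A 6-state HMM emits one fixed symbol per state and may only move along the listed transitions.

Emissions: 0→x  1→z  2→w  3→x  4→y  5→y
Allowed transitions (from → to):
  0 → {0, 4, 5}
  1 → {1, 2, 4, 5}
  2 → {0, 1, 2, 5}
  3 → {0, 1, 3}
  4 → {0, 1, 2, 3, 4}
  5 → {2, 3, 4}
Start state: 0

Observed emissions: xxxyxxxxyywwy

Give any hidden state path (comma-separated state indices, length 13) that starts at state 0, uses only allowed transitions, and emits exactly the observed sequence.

0,0,0,4,3,3,3,0,4,4,2,2,5

  t0 'x' -> {0,3}, take 0 (start)
  t1 'x' -> {0,3}, take 0 (0->0 ok)
  t2 'x' -> {0,3}, take 0 (0->0 ok)
  t3 'y' -> {4,5}, take 4 (0->4 ok)
  t4 'x' -> {0,3}, take 3 (4->3 ok)
  t5 'x' -> {0,3}, take 3 (3->3 ok)
  t6 'x' -> {0,3}, take 3 (3->3 ok)
  t7 'x' -> {0,3}, take 0 (3->0 ok)
  t8 'y' -> {4,5}, take 4 (0->4 ok)
  t9 'y' -> {4,5}, take 4 (4->4 ok)
  t10 'w' -> {2}, take 2 (4->2 ok)
  t11 'w' -> {2}, take 2 (2->2 ok)
  t12 'y' -> {4,5}, take 5 (2->5 ok)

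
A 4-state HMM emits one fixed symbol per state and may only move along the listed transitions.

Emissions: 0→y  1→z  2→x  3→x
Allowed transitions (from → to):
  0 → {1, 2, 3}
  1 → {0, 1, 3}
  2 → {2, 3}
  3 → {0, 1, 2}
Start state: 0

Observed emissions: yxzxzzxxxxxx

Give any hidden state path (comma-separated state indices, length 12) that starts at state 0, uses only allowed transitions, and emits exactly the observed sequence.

0,3,1,3,1,1,3,2,3,2,2,2

  [0] y  {0}  => 0  start
  [1] x  {2,3}  => 3  0->3 ok
  [2] z  {1}  => 1  3->1 ok
  [3] x  {2,3}  => 3  1->3 ok
  [4] z  {1}  => 1  3->1 ok
  [5] z  {1}  => 1  1->1 ok
  [6] x  {2,3}  => 3  1->3 ok
  [7] x  {2,3}  => 2  3->2 ok
  [8] x  {2,3}  => 3  2->3 ok
  [9] x  {2,3}  => 2  3->2 ok
  [10] x  {2,3}  => 2  2->2 ok
  [11] x  {2,3}  => 2  2->2 ok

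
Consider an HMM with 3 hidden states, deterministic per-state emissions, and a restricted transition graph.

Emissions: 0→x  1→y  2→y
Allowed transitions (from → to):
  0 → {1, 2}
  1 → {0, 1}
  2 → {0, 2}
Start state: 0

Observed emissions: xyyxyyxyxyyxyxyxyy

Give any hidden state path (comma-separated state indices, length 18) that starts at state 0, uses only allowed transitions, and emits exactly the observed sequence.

  pos 0: x in {0}, choose 0; start
  pos 1: y in {1,2}, choose 2; 0->2 ok
  pos 2: y in {1,2}, choose 2; 2->2 ok
  pos 3: x in {0}, choose 0; 2->0 ok
  pos 4: y in {1,2}, choose 2; 0->2 ok
  pos 5: y in {1,2}, choose 2; 2->2 ok
  pos 6: x in {0}, choose 0; 2->0 ok
  pos 7: y in {1,2}, choose 1; 0->1 ok
  pos 8: x in {0}, choose 0; 1->0 ok
  pos 9: y in {1,2}, choose 1; 0->1 ok
  pos 10: y in {1,2}, choose 1; 1->1 ok
  pos 11: x in {0}, choose 0; 1->0 ok
  pos 12: y in {1,2}, choose 1; 0->1 ok
  pos 13: x in {0}, choose 0; 1->0 ok
  pos 14: y in {1,2}, choose 1; 0->1 ok
  pos 15: x in {0}, choose 0; 1->0 ok
  pos 16: y in {1,2}, choose 2; 0->2 ok
  pos 17: y in {1,2}, choose 2; 2->2 ok

0,2,2,0,2,2,0,1,0,1,1,0,1,0,1,0,2,2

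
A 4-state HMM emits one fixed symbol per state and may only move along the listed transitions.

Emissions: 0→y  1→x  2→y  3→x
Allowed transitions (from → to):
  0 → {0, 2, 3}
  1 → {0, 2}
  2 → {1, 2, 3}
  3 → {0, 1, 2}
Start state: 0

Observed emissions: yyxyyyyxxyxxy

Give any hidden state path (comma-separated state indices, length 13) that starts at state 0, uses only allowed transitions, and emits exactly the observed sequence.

0,2,1,0,0,0,0,3,1,0,3,1,2

  [0] y  {0,2}  => 0  start
  [1] y  {0,2}  => 2  0->2 ok
  [2] x  {1,3}  => 1  2->1 ok
  [3] y  {0,2}  => 0  1->0 ok
  [4] y  {0,2}  => 0  0->0 ok
  [5] y  {0,2}  => 0  0->0 ok
  [6] y  {0,2}  => 0  0->0 ok
  [7] x  {1,3}  => 3  0->3 ok
  [8] x  {1,3}  => 1  3->1 ok
  [9] y  {0,2}  => 0  1->0 ok
  [10] x  {1,3}  => 3  0->3 ok
  [11] x  {1,3}  => 1  3->1 ok
  [12] y  {0,2}  => 2  1->2 ok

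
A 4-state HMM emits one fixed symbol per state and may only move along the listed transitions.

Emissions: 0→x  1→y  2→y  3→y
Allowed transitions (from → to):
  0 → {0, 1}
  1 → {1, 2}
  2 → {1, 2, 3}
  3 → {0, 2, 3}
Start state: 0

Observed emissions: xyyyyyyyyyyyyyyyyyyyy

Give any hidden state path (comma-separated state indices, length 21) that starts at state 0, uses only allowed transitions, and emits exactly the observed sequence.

  [0] x  {0}  => 0  start
  [1] y  {1,2,3}  => 1  0->1 ok
  [2] y  {1,2,3}  => 1  1->1 ok
  [3] y  {1,2,3}  => 1  1->1 ok
  [4] y  {1,2,3}  => 1  1->1 ok
  [5] y  {1,2,3}  => 2  1->2 ok
  [6] y  {1,2,3}  => 1  2->1 ok
  [7] y  {1,2,3}  => 1  1->1 ok
  [8] y  {1,2,3}  => 2  1->2 ok
  [9] y  {1,2,3}  => 3  2->3 ok
  [10] y  {1,2,3}  => 3  3->3 ok
  [11] y  {1,2,3}  => 2  3->2 ok
  [12] y  {1,2,3}  => 3  2->3 ok
  [13] y  {1,2,3}  => 2  3->2 ok
  [14] y  {1,2,3}  => 2  2->2 ok
  [15] y  {1,2,3}  => 2  2->2 ok
  [16] y  {1,2,3}  => 2  2->2 ok
  [17] y  {1,2,3}  => 2  2->2 ok
  [18] y  {1,2,3}  => 1  2->1 ok
  [19] y  {1,2,3}  => 1  1->1 ok
  [20] y  {1,2,3}  => 2  1->2 ok

0,1,1,1,1,2,1,1,2,3,3,2,3,2,2,2,2,2,1,1,2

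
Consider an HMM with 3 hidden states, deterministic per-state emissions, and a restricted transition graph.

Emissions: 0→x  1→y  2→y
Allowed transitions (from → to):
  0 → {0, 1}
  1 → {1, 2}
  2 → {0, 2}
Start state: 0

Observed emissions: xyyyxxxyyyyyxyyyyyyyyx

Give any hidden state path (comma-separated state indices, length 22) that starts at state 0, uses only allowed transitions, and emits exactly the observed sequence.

0,1,1,2,0,0,0,1,1,2,2,2,0,1,1,1,1,1,2,2,2,0

  [0] x  {0}  => 0  start
  [1] y  {1,2}  => 1  0->1 ok
  [2] y  {1,2}  => 1  1->1 ok
  [3] y  {1,2}  => 2  1->2 ok
  [4] x  {0}  => 0  2->0 ok
  [5] x  {0}  => 0  0->0 ok
  [6] x  {0}  => 0  0->0 ok
  [7] y  {1,2}  => 1  0->1 ok
  [8] y  {1,2}  => 1  1->1 ok
  [9] y  {1,2}  => 2  1->2 ok
  [10] y  {1,2}  => 2  2->2 ok
  [11] y  {1,2}  => 2  2->2 ok
  [12] x  {0}  => 0  2->0 ok
  [13] y  {1,2}  => 1  0->1 ok
  [14] y  {1,2}  => 1  1->1 ok
  [15] y  {1,2}  => 1  1->1 ok
  [16] y  {1,2}  => 1  1->1 ok
  [17] y  {1,2}  => 1  1->1 ok
  [18] y  {1,2}  => 2  1->2 ok
  [19] y  {1,2}  => 2  2->2 ok
  [20] y  {1,2}  => 2  2->2 ok
  [21] x  {0}  => 0  2->0 ok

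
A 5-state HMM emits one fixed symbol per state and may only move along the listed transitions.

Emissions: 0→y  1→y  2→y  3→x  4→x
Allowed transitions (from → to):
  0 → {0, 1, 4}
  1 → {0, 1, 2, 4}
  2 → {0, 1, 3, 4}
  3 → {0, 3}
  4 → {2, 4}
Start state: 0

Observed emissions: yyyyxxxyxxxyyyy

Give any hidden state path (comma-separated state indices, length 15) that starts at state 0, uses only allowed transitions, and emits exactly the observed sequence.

  0: obs=y cand={0,1,2} pick 0 [start]
  1: obs=y cand={0,1,2} pick 0 [0->0 ok]
  2: obs=y cand={0,1,2} pick 1 [0->1 ok]
  3: obs=y cand={0,1,2} pick 0 [1->0 ok]
  4: obs=x cand={3,4} pick 4 [0->4 ok]
  5: obs=x cand={3,4} pick 4 [4->4 ok]
  6: obs=x cand={3,4} pick 4 [4->4 ok]
  7: obs=y cand={0,1,2} pick 2 [4->2 ok]
  8: obs=x cand={3,4} pick 4 [2->4 ok]
  9: obs=x cand={3,4} pick 4 [4->4 ok]
  10: obs=x cand={3,4} pick 4 [4->4 ok]
  11: obs=y cand={0,1,2} pick 2 [4->2 ok]
  12: obs=y cand={0,1,2} pick 0 [2->0 ok]
  13: obs=y cand={0,1,2} pick 0 [0->0 ok]
  14: obs=y cand={0,1,2} pick 0 [0->0 ok]

0,0,1,0,4,4,4,2,4,4,4,2,0,0,0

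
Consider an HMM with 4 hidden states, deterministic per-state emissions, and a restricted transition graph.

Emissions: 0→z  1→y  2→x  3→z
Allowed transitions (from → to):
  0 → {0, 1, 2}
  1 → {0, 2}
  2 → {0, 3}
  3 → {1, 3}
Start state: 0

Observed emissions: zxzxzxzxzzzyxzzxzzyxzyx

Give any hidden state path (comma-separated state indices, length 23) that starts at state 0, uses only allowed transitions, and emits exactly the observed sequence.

0,2,0,2,0,2,0,2,3,3,3,1,2,0,0,2,3,3,1,2,3,1,2

  0: obs=z cand={0,3} pick 0 [start]
  1: obs=x cand={2} pick 2 [0->2 ok]
  2: obs=z cand={0,3} pick 0 [2->0 ok]
  3: obs=x cand={2} pick 2 [0->2 ok]
  4: obs=z cand={0,3} pick 0 [2->0 ok]
  5: obs=x cand={2} pick 2 [0->2 ok]
  6: obs=z cand={0,3} pick 0 [2->0 ok]
  7: obs=x cand={2} pick 2 [0->2 ok]
  8: obs=z cand={0,3} pick 3 [2->3 ok]
  9: obs=z cand={0,3} pick 3 [3->3 ok]
  10: obs=z cand={0,3} pick 3 [3->3 ok]
  11: obs=y cand={1} pick 1 [3->1 ok]
  12: obs=x cand={2} pick 2 [1->2 ok]
  13: obs=z cand={0,3} pick 0 [2->0 ok]
  14: obs=z cand={0,3} pick 0 [0->0 ok]
  15: obs=x cand={2} pick 2 [0->2 ok]
  16: obs=z cand={0,3} pick 3 [2->3 ok]
  17: obs=z cand={0,3} pick 3 [3->3 ok]
  18: obs=y cand={1} pick 1 [3->1 ok]
  19: obs=x cand={2} pick 2 [1->2 ok]
  20: obs=z cand={0,3} pick 3 [2->3 ok]
  21: obs=y cand={1} pick 1 [3->1 ok]
  22: obs=x cand={2} pick 2 [1->2 ok]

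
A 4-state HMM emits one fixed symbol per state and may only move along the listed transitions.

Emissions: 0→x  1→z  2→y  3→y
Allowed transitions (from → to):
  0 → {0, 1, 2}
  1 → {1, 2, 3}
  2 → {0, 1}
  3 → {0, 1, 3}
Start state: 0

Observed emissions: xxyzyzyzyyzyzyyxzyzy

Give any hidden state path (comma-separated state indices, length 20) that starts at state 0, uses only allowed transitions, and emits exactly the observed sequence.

0,0,2,1,2,1,2,1,3,3,1,3,1,3,3,0,1,2,1,3

  pos 0: x in {0}, choose 0; start
  pos 1: x in {0}, choose 0; 0->0 ok
  pos 2: y in {2,3}, choose 2; 0->2 ok
  pos 3: z in {1}, choose 1; 2->1 ok
  pos 4: y in {2,3}, choose 2; 1->2 ok
  pos 5: z in {1}, choose 1; 2->1 ok
  pos 6: y in {2,3}, choose 2; 1->2 ok
  pos 7: z in {1}, choose 1; 2->1 ok
  pos 8: y in {2,3}, choose 3; 1->3 ok
  pos 9: y in {2,3}, choose 3; 3->3 ok
  pos 10: z in {1}, choose 1; 3->1 ok
  pos 11: y in {2,3}, choose 3; 1->3 ok
  pos 12: z in {1}, choose 1; 3->1 ok
  pos 13: y in {2,3}, choose 3; 1->3 ok
  pos 14: y in {2,3}, choose 3; 3->3 ok
  pos 15: x in {0}, choose 0; 3->0 ok
  pos 16: z in {1}, choose 1; 0->1 ok
  pos 17: y in {2,3}, choose 2; 1->2 ok
  pos 18: z in {1}, choose 1; 2->1 ok
  pos 19: y in {2,3}, choose 3; 1->3 ok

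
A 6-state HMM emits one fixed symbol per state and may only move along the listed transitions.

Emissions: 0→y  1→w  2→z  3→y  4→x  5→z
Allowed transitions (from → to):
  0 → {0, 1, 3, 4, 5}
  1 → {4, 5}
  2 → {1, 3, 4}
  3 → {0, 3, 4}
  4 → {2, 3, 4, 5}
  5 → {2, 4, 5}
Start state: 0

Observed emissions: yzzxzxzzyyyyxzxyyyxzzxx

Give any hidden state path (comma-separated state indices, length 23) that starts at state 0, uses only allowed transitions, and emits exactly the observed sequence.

0,5,2,4,2,4,5,2,3,0,0,0,4,5,4,3,3,3,4,5,2,4,4

  0: obs=y cand={0,3} pick 0 [start]
  1: obs=z cand={2,5} pick 5 [0->5 ok]
  2: obs=z cand={2,5} pick 2 [5->2 ok]
  3: obs=x cand={4} pick 4 [2->4 ok]
  4: obs=z cand={2,5} pick 2 [4->2 ok]
  5: obs=x cand={4} pick 4 [2->4 ok]
  6: obs=z cand={2,5} pick 5 [4->5 ok]
  7: obs=z cand={2,5} pick 2 [5->2 ok]
  8: obs=y cand={0,3} pick 3 [2->3 ok]
  9: obs=y cand={0,3} pick 0 [3->0 ok]
  10: obs=y cand={0,3} pick 0 [0->0 ok]
  11: obs=y cand={0,3} pick 0 [0->0 ok]
  12: obs=x cand={4} pick 4 [0->4 ok]
  13: obs=z cand={2,5} pick 5 [4->5 ok]
  14: obs=x cand={4} pick 4 [5->4 ok]
  15: obs=y cand={0,3} pick 3 [4->3 ok]
  16: obs=y cand={0,3} pick 3 [3->3 ok]
  17: obs=y cand={0,3} pick 3 [3->3 ok]
  18: obs=x cand={4} pick 4 [3->4 ok]
  19: obs=z cand={2,5} pick 5 [4->5 ok]
  20: obs=z cand={2,5} pick 2 [5->2 ok]
  21: obs=x cand={4} pick 4 [2->4 ok]
  22: obs=x cand={4} pick 4 [4->4 ok]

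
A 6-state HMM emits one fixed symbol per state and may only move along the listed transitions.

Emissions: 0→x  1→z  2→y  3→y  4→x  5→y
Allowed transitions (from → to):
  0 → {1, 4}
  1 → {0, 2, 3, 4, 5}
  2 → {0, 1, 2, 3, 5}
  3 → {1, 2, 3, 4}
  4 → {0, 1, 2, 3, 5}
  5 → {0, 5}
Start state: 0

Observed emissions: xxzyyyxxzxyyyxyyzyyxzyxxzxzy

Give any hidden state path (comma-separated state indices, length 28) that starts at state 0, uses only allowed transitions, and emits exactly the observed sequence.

  t0 'x' -> {0,4}, take 0 (start)
  t1 'x' -> {0,4}, take 4 (0->4 ok)
  t2 'z' -> {1}, take 1 (4->1 ok)
  t3 'y' -> {2,3,5}, take 2 (1->2 ok)
  t4 'y' -> {2,3,5}, take 5 (2->5 ok)
  t5 'y' -> {2,3,5}, take 5 (5->5 ok)
  t6 'x' -> {0,4}, take 0 (5->0 ok)
  t7 'x' -> {0,4}, take 4 (0->4 ok)
  t8 'z' -> {1}, take 1 (4->1 ok)
  t9 'x' -> {0,4}, take 4 (1->4 ok)
  t10 'y' -> {2,3,5}, take 2 (4->2 ok)
  t11 'y' -> {2,3,5}, take 2 (2->2 ok)
  t12 'y' -> {2,3,5}, take 3 (2->3 ok)
  t13 'x' -> {0,4}, take 4 (3->4 ok)
  t14 'y' -> {2,3,5}, take 3 (4->3 ok)
  t15 'y' -> {2,3,5}, take 3 (3->3 ok)
  t16 'z' -> {1}, take 1 (3->1 ok)
  t17 'y' -> {2,3,5}, take 5 (1->5 ok)
  t18 'y' -> {2,3,5}, take 5 (5->5 ok)
  t19 'x' -> {0,4}, take 0 (5->0 ok)
  t20 'z' -> {1}, take 1 (0->1 ok)
  t21 'y' -> {2,3,5}, take 5 (1->5 ok)
  t22 'x' -> {0,4}, take 0 (5->0 ok)
  t23 'x' -> {0,4}, take 4 (0->4 ok)
  t24 'z' -> {1}, take 1 (4->1 ok)
  t25 'x' -> {0,4}, take 0 (1->0 ok)
  t26 'z' -> {1}, take 1 (0->1 ok)
  t27 'y' -> {2,3,5}, take 5 (1->5 ok)

0,4,1,2,5,5,0,4,1,4,2,2,3,4,3,3,1,5,5,0,1,5,0,4,1,0,1,5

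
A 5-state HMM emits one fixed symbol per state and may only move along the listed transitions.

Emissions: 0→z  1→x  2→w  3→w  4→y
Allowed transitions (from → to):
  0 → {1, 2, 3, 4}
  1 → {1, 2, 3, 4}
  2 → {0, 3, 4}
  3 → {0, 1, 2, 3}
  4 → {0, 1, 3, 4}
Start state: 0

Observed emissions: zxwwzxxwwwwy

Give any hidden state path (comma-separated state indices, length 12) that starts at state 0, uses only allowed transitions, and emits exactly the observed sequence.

  pos 0: z in {0}, choose 0; start
  pos 1: x in {1}, choose 1; 0->1 ok
  pos 2: w in {2,3}, choose 2; 1->2 ok
  pos 3: w in {2,3}, choose 3; 2->3 ok
  pos 4: z in {0}, choose 0; 3->0 ok
  pos 5: x in {1}, choose 1; 0->1 ok
  pos 6: x in {1}, choose 1; 1->1 ok
  pos 7: w in {2,3}, choose 3; 1->3 ok
  pos 8: w in {2,3}, choose 3; 3->3 ok
  pos 9: w in {2,3}, choose 3; 3->3 ok
  pos 10: w in {2,3}, choose 2; 3->2 ok
  pos 11: y in {4}, choose 4; 2->4 ok

0,1,2,3,0,1,1,3,3,3,2,4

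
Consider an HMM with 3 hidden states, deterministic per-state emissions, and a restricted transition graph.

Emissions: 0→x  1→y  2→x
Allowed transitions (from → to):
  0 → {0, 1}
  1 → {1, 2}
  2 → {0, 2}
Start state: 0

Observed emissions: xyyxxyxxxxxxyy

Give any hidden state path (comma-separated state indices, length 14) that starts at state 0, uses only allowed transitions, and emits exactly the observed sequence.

  [0] x  {0,2}  => 0  start
  [1] y  {1}  => 1  0->1 ok
  [2] y  {1}  => 1  1->1 ok
  [3] x  {0,2}  => 2  1->2 ok
  [4] x  {0,2}  => 0  2->0 ok
  [5] y  {1}  => 1  0->1 ok
  [6] x  {0,2}  => 2  1->2 ok
  [7] x  {0,2}  => 2  2->2 ok
  [8] x  {0,2}  => 2  2->2 ok
  [9] x  {0,2}  => 0  2->0 ok
  [10] x  {0,2}  => 0  0->0 ok
  [11] x  {0,2}  => 0  0->0 ok
  [12] y  {1}  => 1  0->1 ok
  [13] y  {1}  => 1  1->1 ok

0,1,1,2,0,1,2,2,2,0,0,0,1,1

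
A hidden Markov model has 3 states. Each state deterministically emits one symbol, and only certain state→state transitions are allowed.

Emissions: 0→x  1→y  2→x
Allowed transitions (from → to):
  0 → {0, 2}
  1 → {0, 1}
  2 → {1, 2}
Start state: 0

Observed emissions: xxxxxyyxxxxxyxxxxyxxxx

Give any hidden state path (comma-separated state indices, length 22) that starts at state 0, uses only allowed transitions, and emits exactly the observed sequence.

  0: obs=x cand={0,2} pick 0 [start]
  1: obs=x cand={0,2} pick 0 [0->0 ok]
  2: obs=x cand={0,2} pick 2 [0->2 ok]
  3: obs=x cand={0,2} pick 2 [2->2 ok]
  4: obs=x cand={0,2} pick 2 [2->2 ok]
  5: obs=y cand={1} pick 1 [2->1 ok]
  6: obs=y cand={1} pick 1 [1->1 ok]
  7: obs=x cand={0,2} pick 0 [1->0 ok]
  8: obs=x cand={0,2} pick 0 [0->0 ok]
  9: obs=x cand={0,2} pick 2 [0->2 ok]
  10: obs=x cand={0,2} pick 2 [2->2 ok]
  11: obs=x cand={0,2} pick 2 [2->2 ok]
  12: obs=y cand={1} pick 1 [2->1 ok]
  13: obs=x cand={0,2} pick 0 [1->0 ok]
  14: obs=x cand={0,2} pick 2 [0->2 ok]
  15: obs=x cand={0,2} pick 2 [2->2 ok]
  16: obs=x cand={0,2} pick 2 [2->2 ok]
  17: obs=y cand={1} pick 1 [2->1 ok]
  18: obs=x cand={0,2} pick 0 [1->0 ok]
  19: obs=x cand={0,2} pick 0 [0->0 ok]
  20: obs=x cand={0,2} pick 0 [0->0 ok]
  21: obs=x cand={0,2} pick 0 [0->0 ok]

0,0,2,2,2,1,1,0,0,2,2,2,1,0,2,2,2,1,0,0,0,0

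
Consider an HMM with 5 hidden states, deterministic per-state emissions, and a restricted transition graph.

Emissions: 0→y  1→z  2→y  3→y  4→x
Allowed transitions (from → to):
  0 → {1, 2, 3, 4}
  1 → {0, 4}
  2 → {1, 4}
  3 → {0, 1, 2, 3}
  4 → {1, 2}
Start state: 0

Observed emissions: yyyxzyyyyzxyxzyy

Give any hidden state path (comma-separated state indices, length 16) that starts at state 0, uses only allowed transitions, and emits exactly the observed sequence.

0,3,2,4,1,0,3,0,2,1,4,2,4,1,0,3

  0: obs=y cand={0,2,3} pick 0 [start]
  1: obs=y cand={0,2,3} pick 3 [0->3 ok]
  2: obs=y cand={0,2,3} pick 2 [3->2 ok]
  3: obs=x cand={4} pick 4 [2->4 ok]
  4: obs=z cand={1} pick 1 [4->1 ok]
  5: obs=y cand={0,2,3} pick 0 [1->0 ok]
  6: obs=y cand={0,2,3} pick 3 [0->3 ok]
  7: obs=y cand={0,2,3} pick 0 [3->0 ok]
  8: obs=y cand={0,2,3} pick 2 [0->2 ok]
  9: obs=z cand={1} pick 1 [2->1 ok]
  10: obs=x cand={4} pick 4 [1->4 ok]
  11: obs=y cand={0,2,3} pick 2 [4->2 ok]
  12: obs=x cand={4} pick 4 [2->4 ok]
  13: obs=z cand={1} pick 1 [4->1 ok]
  14: obs=y cand={0,2,3} pick 0 [1->0 ok]
  15: obs=y cand={0,2,3} pick 3 [0->3 ok]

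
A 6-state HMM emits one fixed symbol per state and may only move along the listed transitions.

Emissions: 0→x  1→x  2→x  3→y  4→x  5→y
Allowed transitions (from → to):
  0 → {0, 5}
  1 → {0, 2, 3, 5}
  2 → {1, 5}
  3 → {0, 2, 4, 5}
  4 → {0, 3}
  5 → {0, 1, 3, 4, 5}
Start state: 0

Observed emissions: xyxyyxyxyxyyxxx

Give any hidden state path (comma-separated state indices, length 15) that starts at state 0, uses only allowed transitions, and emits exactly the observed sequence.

0,5,4,3,5,1,3,2,5,4,3,5,0,0,0

  [0] x  {0,1,2,4}  => 0  start
  [1] y  {3,5}  => 5  0->5 ok
  [2] x  {0,1,2,4}  => 4  5->4 ok
  [3] y  {3,5}  => 3  4->3 ok
  [4] y  {3,5}  => 5  3->5 ok
  [5] x  {0,1,2,4}  => 1  5->1 ok
  [6] y  {3,5}  => 3  1->3 ok
  [7] x  {0,1,2,4}  => 2  3->2 ok
  [8] y  {3,5}  => 5  2->5 ok
  [9] x  {0,1,2,4}  => 4  5->4 ok
  [10] y  {3,5}  => 3  4->3 ok
  [11] y  {3,5}  => 5  3->5 ok
  [12] x  {0,1,2,4}  => 0  5->0 ok
  [13] x  {0,1,2,4}  => 0  0->0 ok
  [14] x  {0,1,2,4}  => 0  0->0 ok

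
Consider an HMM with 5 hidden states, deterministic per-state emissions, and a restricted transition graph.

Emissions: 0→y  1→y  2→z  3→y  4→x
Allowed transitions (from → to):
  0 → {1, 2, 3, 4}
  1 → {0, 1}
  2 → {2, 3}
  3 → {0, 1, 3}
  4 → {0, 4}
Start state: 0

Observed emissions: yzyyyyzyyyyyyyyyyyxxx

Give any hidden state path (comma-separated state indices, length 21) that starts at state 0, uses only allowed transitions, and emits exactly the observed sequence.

  t0 'y' -> {0,1,3}, take 0 (start)
  t1 'z' -> {2}, take 2 (0->2 ok)
  t2 'y' -> {0,1,3}, take 3 (2->3 ok)
  t3 'y' -> {0,1,3}, take 0 (3->0 ok)
  t4 'y' -> {0,1,3}, take 1 (0->1 ok)
  t5 'y' -> {0,1,3}, take 0 (1->0 ok)
  t6 'z' -> {2}, take 2 (0->2 ok)
  t7 'y' -> {0,1,3}, take 3 (2->3 ok)
  t8 'y' -> {0,1,3}, take 3 (3->3 ok)
  t9 'y' -> {0,1,3}, take 3 (3->3 ok)
  t10 'y' -> {0,1,3}, take 3 (3->3 ok)
  t11 'y' -> {0,1,3}, take 0 (3->0 ok)
  t12 'y' -> {0,1,3}, take 1 (0->1 ok)
  t13 'y' -> {0,1,3}, take 1 (1->1 ok)
  t14 'y' -> {0,1,3}, take 0 (1->0 ok)
  t15 'y' -> {0,1,3}, take 3 (0->3 ok)
  t16 'y' -> {0,1,3}, take 3 (3->3 ok)
  t17 'y' -> {0,1,3}, take 0 (3->0 ok)
  t18 'x' -> {4}, take 4 (0->4 ok)
  t19 'x' -> {4}, take 4 (4->4 ok)
  t20 'x' -> {4}, take 4 (4->4 ok)

0,2,3,0,1,0,2,3,3,3,3,0,1,1,0,3,3,0,4,4,4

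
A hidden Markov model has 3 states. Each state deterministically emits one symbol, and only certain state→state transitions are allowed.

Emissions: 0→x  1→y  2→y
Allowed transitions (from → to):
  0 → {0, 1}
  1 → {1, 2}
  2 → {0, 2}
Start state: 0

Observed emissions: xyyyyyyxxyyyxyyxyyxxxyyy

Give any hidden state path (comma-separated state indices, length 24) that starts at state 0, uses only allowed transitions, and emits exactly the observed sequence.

0,1,1,1,1,2,2,0,0,1,1,2,0,1,2,0,1,2,0,0,0,1,1,2

  0: obs=x cand={0} pick 0 [start]
  1: obs=y cand={1,2} pick 1 [0->1 ok]
  2: obs=y cand={1,2} pick 1 [1->1 ok]
  3: obs=y cand={1,2} pick 1 [1->1 ok]
  4: obs=y cand={1,2} pick 1 [1->1 ok]
  5: obs=y cand={1,2} pick 2 [1->2 ok]
  6: obs=y cand={1,2} pick 2 [2->2 ok]
  7: obs=x cand={0} pick 0 [2->0 ok]
  8: obs=x cand={0} pick 0 [0->0 ok]
  9: obs=y cand={1,2} pick 1 [0->1 ok]
  10: obs=y cand={1,2} pick 1 [1->1 ok]
  11: obs=y cand={1,2} pick 2 [1->2 ok]
  12: obs=x cand={0} pick 0 [2->0 ok]
  13: obs=y cand={1,2} pick 1 [0->1 ok]
  14: obs=y cand={1,2} pick 2 [1->2 ok]
  15: obs=x cand={0} pick 0 [2->0 ok]
  16: obs=y cand={1,2} pick 1 [0->1 ok]
  17: obs=y cand={1,2} pick 2 [1->2 ok]
  18: obs=x cand={0} pick 0 [2->0 ok]
  19: obs=x cand={0} pick 0 [0->0 ok]
  20: obs=x cand={0} pick 0 [0->0 ok]
  21: obs=y cand={1,2} pick 1 [0->1 ok]
  22: obs=y cand={1,2} pick 1 [1->1 ok]
  23: obs=y cand={1,2} pick 2 [1->2 ok]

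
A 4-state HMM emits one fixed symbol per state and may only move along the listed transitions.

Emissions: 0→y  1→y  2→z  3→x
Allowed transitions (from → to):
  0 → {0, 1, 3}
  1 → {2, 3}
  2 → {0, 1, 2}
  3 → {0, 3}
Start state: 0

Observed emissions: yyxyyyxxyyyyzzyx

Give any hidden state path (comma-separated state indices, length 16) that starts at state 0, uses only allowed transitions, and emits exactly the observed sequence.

0,1,3,0,0,1,3,3,0,0,0,1,2,2,0,3

  [0] y  {0,1}  => 0  start
  [1] y  {0,1}  => 1  0->1 ok
  [2] x  {3}  => 3  1->3 ok
  [3] y  {0,1}  => 0  3->0 ok
  [4] y  {0,1}  => 0  0->0 ok
  [5] y  {0,1}  => 1  0->1 ok
  [6] x  {3}  => 3  1->3 ok
  [7] x  {3}  => 3  3->3 ok
  [8] y  {0,1}  => 0  3->0 ok
  [9] y  {0,1}  => 0  0->0 ok
  [10] y  {0,1}  => 0  0->0 ok
  [11] y  {0,1}  => 1  0->1 ok
  [12] z  {2}  => 2  1->2 ok
  [13] z  {2}  => 2  2->2 ok
  [14] y  {0,1}  => 0  2->0 ok
  [15] x  {3}  => 3  0->3 ok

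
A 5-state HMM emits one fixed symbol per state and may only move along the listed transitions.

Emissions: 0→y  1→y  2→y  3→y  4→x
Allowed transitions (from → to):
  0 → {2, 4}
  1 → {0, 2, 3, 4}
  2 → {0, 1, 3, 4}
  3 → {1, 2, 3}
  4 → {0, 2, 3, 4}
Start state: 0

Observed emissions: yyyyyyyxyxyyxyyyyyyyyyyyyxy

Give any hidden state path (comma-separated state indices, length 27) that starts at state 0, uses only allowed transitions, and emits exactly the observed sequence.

  pos 0: y in {0,1,2,3}, choose 0; start
  pos 1: y in {0,1,2,3}, choose 2; 0->2 ok
  pos 2: y in {0,1,2,3}, choose 3; 2->3 ok
  pos 3: y in {0,1,2,3}, choose 3; 3->3 ok
  pos 4: y in {0,1,2,3}, choose 3; 3->3 ok
  pos 5: y in {0,1,2,3}, choose 2; 3->2 ok
  pos 6: y in {0,1,2,3}, choose 0; 2->0 ok
  pos 7: x in {4}, choose 4; 0->4 ok
  pos 8: y in {0,1,2,3}, choose 2; 4->2 ok
  pos 9: x in {4}, choose 4; 2->4 ok
  pos 10: y in {0,1,2,3}, choose 0; 4->0 ok
  pos 11: y in {0,1,2,3}, choose 2; 0->2 ok
  pos 12: x in {4}, choose 4; 2->4 ok
  pos 13: y in {0,1,2,3}, choose 2; 4->2 ok
  pos 14: y in {0,1,2,3}, choose 3; 2->3 ok
  pos 15: y in {0,1,2,3}, choose 3; 3->3 ok
  pos 16: y in {0,1,2,3}, choose 1; 3->1 ok
  pos 17: y in {0,1,2,3}, choose 2; 1->2 ok
  pos 18: y in {0,1,2,3}, choose 1; 2->1 ok
  pos 19: y in {0,1,2,3}, choose 2; 1->2 ok
  pos 20: y in {0,1,2,3}, choose 1; 2->1 ok
  pos 21: y in {0,1,2,3}, choose 0; 1->0 ok
  pos 22: y in {0,1,2,3}, choose 2; 0->2 ok
  pos 23: y in {0,1,2,3}, choose 1; 2->1 ok
  pos 24: y in {0,1,2,3}, choose 0; 1->0 ok
  pos 25: x in {4}, choose 4; 0->4 ok
  pos 26: y in {0,1,2,3}, choose 2; 4->2 ok

0,2,3,3,3,2,0,4,2,4,0,2,4,2,3,3,1,2,1,2,1,0,2,1,0,4,2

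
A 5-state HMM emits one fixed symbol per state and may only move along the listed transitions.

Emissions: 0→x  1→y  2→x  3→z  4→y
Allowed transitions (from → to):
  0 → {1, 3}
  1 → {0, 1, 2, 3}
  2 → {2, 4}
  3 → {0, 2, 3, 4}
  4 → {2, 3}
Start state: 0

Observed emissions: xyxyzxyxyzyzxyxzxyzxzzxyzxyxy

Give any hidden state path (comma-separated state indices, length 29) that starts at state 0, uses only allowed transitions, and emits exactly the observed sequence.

  0: obs=x cand={0,2} pick 0 [start]
  1: obs=y cand={1,4} pick 1 [0->1 ok]
  2: obs=x cand={0,2} pick 2 [1->2 ok]
  3: obs=y cand={1,4} pick 4 [2->4 ok]
  4: obs=z cand={3} pick 3 [4->3 ok]
  5: obs=x cand={0,2} pick 0 [3->0 ok]
  6: obs=y cand={1,4} pick 1 [0->1 ok]
  7: obs=x cand={0,2} pick 0 [1->0 ok]
  8: obs=y cand={1,4} pick 1 [0->1 ok]
  9: obs=z cand={3} pick 3 [1->3 ok]
  10: obs=y cand={1,4} pick 4 [3->4 ok]
  11: obs=z cand={3} pick 3 [4->3 ok]
  12: obs=x cand={0,2} pick 0 [3->0 ok]
  13: obs=y cand={1,4} pick 1 [0->1 ok]
  14: obs=x cand={0,2} pick 0 [1->0 ok]
  15: obs=z cand={3} pick 3 [0->3 ok]
  16: obs=x cand={0,2} pick 2 [3->2 ok]
  17: obs=y cand={1,4} pick 4 [2->4 ok]
  18: obs=z cand={3} pick 3 [4->3 ok]
  19: obs=x cand={0,2} pick 0 [3->0 ok]
  20: obs=z cand={3} pick 3 [0->3 ok]
  21: obs=z cand={3} pick 3 [3->3 ok]
  22: obs=x cand={0,2} pick 2 [3->2 ok]
  23: obs=y cand={1,4} pick 4 [2->4 ok]
  24: obs=z cand={3} pick 3 [4->3 ok]
  25: obs=x cand={0,2} pick 0 [3->0 ok]
  26: obs=y cand={1,4} pick 1 [0->1 ok]
  27: obs=x cand={0,2} pick 2 [1->2 ok]
  28: obs=y cand={1,4} pick 4 [2->4 ok]

0,1,2,4,3,0,1,0,1,3,4,3,0,1,0,3,2,4,3,0,3,3,2,4,3,0,1,2,4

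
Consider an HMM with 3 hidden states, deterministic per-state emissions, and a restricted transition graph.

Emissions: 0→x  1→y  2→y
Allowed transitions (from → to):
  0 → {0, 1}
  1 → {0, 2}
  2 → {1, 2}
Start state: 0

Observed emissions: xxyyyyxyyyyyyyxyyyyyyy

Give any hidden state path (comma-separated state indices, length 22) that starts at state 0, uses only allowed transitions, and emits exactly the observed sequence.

  0: obs=x cand={0} pick 0 [start]
  1: obs=x cand={0} pick 0 [0->0 ok]
  2: obs=y cand={1,2} pick 1 [0->1 ok]
  3: obs=y cand={1,2} pick 2 [1->2 ok]
  4: obs=y cand={1,2} pick 2 [2->2 ok]
  5: obs=y cand={1,2} pick 1 [2->1 ok]
  6: obs=x cand={0} pick 0 [1->0 ok]
  7: obs=y cand={1,2} pick 1 [0->1 ok]
  8: obs=y cand={1,2} pick 2 [1->2 ok]
  9: obs=y cand={1,2} pick 2 [2->2 ok]
  10: obs=y cand={1,2} pick 2 [2->2 ok]
  11: obs=y cand={1,2} pick 1 [2->1 ok]
  12: obs=y cand={1,2} pick 2 [1->2 ok]
  13: obs=y cand={1,2} pick 1 [2->1 ok]
  14: obs=x cand={0} pick 0 [1->0 ok]
  15: obs=y cand={1,2} pick 1 [0->1 ok]
  16: obs=y cand={1,2} pick 2 [1->2 ok]
  17: obs=y cand={1,2} pick 2 [2->2 ok]
  18: obs=y cand={1,2} pick 2 [2->2 ok]
  19: obs=y cand={1,2} pick 2 [2->2 ok]
  20: obs=y cand={1,2} pick 1 [2->1 ok]
  21: obs=y cand={1,2} pick 2 [1->2 ok]

0,0,1,2,2,1,0,1,2,2,2,1,2,1,0,1,2,2,2,2,1,2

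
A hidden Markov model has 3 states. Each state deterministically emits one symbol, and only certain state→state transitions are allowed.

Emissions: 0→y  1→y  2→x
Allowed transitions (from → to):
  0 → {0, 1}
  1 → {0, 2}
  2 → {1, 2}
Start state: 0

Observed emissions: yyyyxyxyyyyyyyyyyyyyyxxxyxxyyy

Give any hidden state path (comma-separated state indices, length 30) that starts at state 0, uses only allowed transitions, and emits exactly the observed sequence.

  [0] y  {0,1}  => 0  start
  [1] y  {0,1}  => 1  0->1 ok
  [2] y  {0,1}  => 0  1->0 ok
  [3] y  {0,1}  => 1  0->1 ok
  [4] x  {2}  => 2  1->2 ok
  [5] y  {0,1}  => 1  2->1 ok
  [6] x  {2}  => 2  1->2 ok
  [7] y  {0,1}  => 1  2->1 ok
  [8] y  {0,1}  => 0  1->0 ok
  [9] y  {0,1}  => 0  0->0 ok
  [10] y  {0,1}  => 0  0->0 ok
  [11] y  {0,1}  => 0  0->0 ok
  [12] y  {0,1}  => 1  0->1 ok
  [13] y  {0,1}  => 0  1->0 ok
  [14] y  {0,1}  => 0  0->0 ok
  [15] y  {0,1}  => 0  0->0 ok
  [16] y  {0,1}  => 0  0->0 ok
  [17] y  {0,1}  => 1  0->1 ok
  [18] y  {0,1}  => 0  1->0 ok
  [19] y  {0,1}  => 0  0->0 ok
  [20] y  {0,1}  => 1  0->1 ok
  [21] x  {2}  => 2  1->2 ok
  [22] x  {2}  => 2  2->2 ok
  [23] x  {2}  => 2  2->2 ok
  [24] y  {0,1}  => 1  2->1 ok
  [25] x  {2}  => 2  1->2 ok
  [26] x  {2}  => 2  2->2 ok
  [27] y  {0,1}  => 1  2->1 ok
  [28] y  {0,1}  => 0  1->0 ok
  [29] y  {0,1}  => 1  0->1 ok

0,1,0,1,2,1,2,1,0,0,0,0,1,0,0,0,0,1,0,0,1,2,2,2,1,2,2,1,0,1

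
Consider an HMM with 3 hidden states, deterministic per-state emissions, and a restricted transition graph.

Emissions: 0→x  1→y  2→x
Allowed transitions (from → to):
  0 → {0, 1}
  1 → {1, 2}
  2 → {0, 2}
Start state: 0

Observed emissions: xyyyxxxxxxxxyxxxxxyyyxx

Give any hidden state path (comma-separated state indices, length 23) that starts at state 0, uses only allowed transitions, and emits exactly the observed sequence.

  [0] x  {0,2}  => 0  start
  [1] y  {1}  => 1  0->1 ok
  [2] y  {1}  => 1  1->1 ok
  [3] y  {1}  => 1  1->1 ok
  [4] x  {0,2}  => 2  1->2 ok
  [5] x  {0,2}  => 2  2->2 ok
  [6] x  {0,2}  => 2  2->2 ok
  [7] x  {0,2}  => 2  2->2 ok
  [8] x  {0,2}  => 2  2->2 ok
  [9] x  {0,2}  => 0  2->0 ok
  [10] x  {0,2}  => 0  0->0 ok
  [11] x  {0,2}  => 0  0->0 ok
  [12] y  {1}  => 1  0->1 ok
  [13] x  {0,2}  => 2  1->2 ok
  [14] x  {0,2}  => 0  2->0 ok
  [15] x  {0,2}  => 0  0->0 ok
  [16] x  {0,2}  => 0  0->0 ok
  [17] x  {0,2}  => 0  0->0 ok
  [18] y  {1}  => 1  0->1 ok
  [19] y  {1}  => 1  1->1 ok
  [20] y  {1}  => 1  1->1 ok
  [21] x  {0,2}  => 2  1->2 ok
  [22] x  {0,2}  => 2  2->2 ok

0,1,1,1,2,2,2,2,2,0,0,0,1,2,0,0,0,0,1,1,1,2,2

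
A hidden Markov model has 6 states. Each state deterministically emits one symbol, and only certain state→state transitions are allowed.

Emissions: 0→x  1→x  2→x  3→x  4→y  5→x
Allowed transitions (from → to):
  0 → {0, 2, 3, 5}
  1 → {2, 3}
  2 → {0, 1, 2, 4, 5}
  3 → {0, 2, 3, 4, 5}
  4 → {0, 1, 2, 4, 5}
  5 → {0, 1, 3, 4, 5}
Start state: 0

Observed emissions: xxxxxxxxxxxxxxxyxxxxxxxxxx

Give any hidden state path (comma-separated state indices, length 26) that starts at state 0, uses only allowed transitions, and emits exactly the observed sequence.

0,2,5,1,3,3,5,1,2,1,3,2,0,0,2,4,2,2,1,3,0,5,0,3,5,1

  [0] x  {0,1,2,3,5}  => 0  start
  [1] x  {0,1,2,3,5}  => 2  0->2 ok
  [2] x  {0,1,2,3,5}  => 5  2->5 ok
  [3] x  {0,1,2,3,5}  => 1  5->1 ok
  [4] x  {0,1,2,3,5}  => 3  1->3 ok
  [5] x  {0,1,2,3,5}  => 3  3->3 ok
  [6] x  {0,1,2,3,5}  => 5  3->5 ok
  [7] x  {0,1,2,3,5}  => 1  5->1 ok
  [8] x  {0,1,2,3,5}  => 2  1->2 ok
  [9] x  {0,1,2,3,5}  => 1  2->1 ok
  [10] x  {0,1,2,3,5}  => 3  1->3 ok
  [11] x  {0,1,2,3,5}  => 2  3->2 ok
  [12] x  {0,1,2,3,5}  => 0  2->0 ok
  [13] x  {0,1,2,3,5}  => 0  0->0 ok
  [14] x  {0,1,2,3,5}  => 2  0->2 ok
  [15] y  {4}  => 4  2->4 ok
  [16] x  {0,1,2,3,5}  => 2  4->2 ok
  [17] x  {0,1,2,3,5}  => 2  2->2 ok
  [18] x  {0,1,2,3,5}  => 1  2->1 ok
  [19] x  {0,1,2,3,5}  => 3  1->3 ok
  [20] x  {0,1,2,3,5}  => 0  3->0 ok
  [21] x  {0,1,2,3,5}  => 5  0->5 ok
  [22] x  {0,1,2,3,5}  => 0  5->0 ok
  [23] x  {0,1,2,3,5}  => 3  0->3 ok
  [24] x  {0,1,2,3,5}  => 5  3->5 ok
  [25] x  {0,1,2,3,5}  => 1  5->1 ok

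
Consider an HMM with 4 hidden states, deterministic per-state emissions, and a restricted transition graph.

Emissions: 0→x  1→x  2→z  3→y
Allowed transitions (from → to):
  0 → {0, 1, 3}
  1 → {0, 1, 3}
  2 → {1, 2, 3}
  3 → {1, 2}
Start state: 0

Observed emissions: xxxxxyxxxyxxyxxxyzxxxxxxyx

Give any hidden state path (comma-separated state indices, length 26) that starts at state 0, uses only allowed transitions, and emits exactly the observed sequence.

0,0,0,0,0,3,1,1,0,3,1,0,3,1,1,1,3,2,1,1,0,0,0,0,3,1

  t0 'x' -> {0,1}, take 0 (start)
  t1 'x' -> {0,1}, take 0 (0->0 ok)
  t2 'x' -> {0,1}, take 0 (0->0 ok)
  t3 'x' -> {0,1}, take 0 (0->0 ok)
  t4 'x' -> {0,1}, take 0 (0->0 ok)
  t5 'y' -> {3}, take 3 (0->3 ok)
  t6 'x' -> {0,1}, take 1 (3->1 ok)
  t7 'x' -> {0,1}, take 1 (1->1 ok)
  t8 'x' -> {0,1}, take 0 (1->0 ok)
  t9 'y' -> {3}, take 3 (0->3 ok)
  t10 'x' -> {0,1}, take 1 (3->1 ok)
  t11 'x' -> {0,1}, take 0 (1->0 ok)
  t12 'y' -> {3}, take 3 (0->3 ok)
  t13 'x' -> {0,1}, take 1 (3->1 ok)
  t14 'x' -> {0,1}, take 1 (1->1 ok)
  t15 'x' -> {0,1}, take 1 (1->1 ok)
  t16 'y' -> {3}, take 3 (1->3 ok)
  t17 'z' -> {2}, take 2 (3->2 ok)
  t18 'x' -> {0,1}, take 1 (2->1 ok)
  t19 'x' -> {0,1}, take 1 (1->1 ok)
  t20 'x' -> {0,1}, take 0 (1->0 ok)
  t21 'x' -> {0,1}, take 0 (0->0 ok)
  t22 'x' -> {0,1}, take 0 (0->0 ok)
  t23 'x' -> {0,1}, take 0 (0->0 ok)
  t24 'y' -> {3}, take 3 (0->3 ok)
  t25 'x' -> {0,1}, take 1 (3->1 ok)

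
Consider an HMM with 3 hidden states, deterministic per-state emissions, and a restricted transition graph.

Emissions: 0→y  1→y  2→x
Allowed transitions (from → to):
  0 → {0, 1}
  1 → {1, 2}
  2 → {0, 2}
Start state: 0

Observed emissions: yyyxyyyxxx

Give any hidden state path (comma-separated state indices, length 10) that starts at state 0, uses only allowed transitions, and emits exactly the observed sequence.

  t0 'y' -> {0,1}, take 0 (start)
  t1 'y' -> {0,1}, take 0 (0->0 ok)
  t2 'y' -> {0,1}, take 1 (0->1 ok)
  t3 'x' -> {2}, take 2 (1->2 ok)
  t4 'y' -> {0,1}, take 0 (2->0 ok)
  t5 'y' -> {0,1}, take 1 (0->1 ok)
  t6 'y' -> {0,1}, take 1 (1->1 ok)
  t7 'x' -> {2}, take 2 (1->2 ok)
  t8 'x' -> {2}, take 2 (2->2 ok)
  t9 'x' -> {2}, take 2 (2->2 ok)

0,0,1,2,0,1,1,2,2,2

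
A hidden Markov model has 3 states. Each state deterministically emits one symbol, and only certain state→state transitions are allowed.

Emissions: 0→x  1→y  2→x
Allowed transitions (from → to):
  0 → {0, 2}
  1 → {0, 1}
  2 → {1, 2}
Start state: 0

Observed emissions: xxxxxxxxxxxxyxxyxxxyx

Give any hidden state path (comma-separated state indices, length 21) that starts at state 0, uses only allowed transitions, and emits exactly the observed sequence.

  0: obs=x cand={0,2} pick 0 [start]
  1: obs=x cand={0,2} pick 0 [0->0 ok]
  2: obs=x cand={0,2} pick 0 [0->0 ok]
  3: obs=x cand={0,2} pick 0 [0->0 ok]
  4: obs=x cand={0,2} pick 0 [0->0 ok]
  5: obs=x cand={0,2} pick 2 [0->2 ok]
  6: obs=x cand={0,2} pick 2 [2->2 ok]
  7: obs=x cand={0,2} pick 2 [2->2 ok]
  8: obs=x cand={0,2} pick 2 [2->2 ok]
  9: obs=x cand={0,2} pick 2 [2->2 ok]
  10: obs=x cand={0,2} pick 2 [2->2 ok]
  11: obs=x cand={0,2} pick 2 [2->2 ok]
  12: obs=y cand={1} pick 1 [2->1 ok]
  13: obs=x cand={0,2} pick 0 [1->0 ok]
  14: obs=x cand={0,2} pick 2 [0->2 ok]
  15: obs=y cand={1} pick 1 [2->1 ok]
  16: obs=x cand={0,2} pick 0 [1->0 ok]
  17: obs=x cand={0,2} pick 0 [0->0 ok]
  18: obs=x cand={0,2} pick 2 [0->2 ok]
  19: obs=y cand={1} pick 1 [2->1 ok]
  20: obs=x cand={0,2} pick 0 [1->0 ok]

0,0,0,0,0,2,2,2,2,2,2,2,1,0,2,1,0,0,2,1,0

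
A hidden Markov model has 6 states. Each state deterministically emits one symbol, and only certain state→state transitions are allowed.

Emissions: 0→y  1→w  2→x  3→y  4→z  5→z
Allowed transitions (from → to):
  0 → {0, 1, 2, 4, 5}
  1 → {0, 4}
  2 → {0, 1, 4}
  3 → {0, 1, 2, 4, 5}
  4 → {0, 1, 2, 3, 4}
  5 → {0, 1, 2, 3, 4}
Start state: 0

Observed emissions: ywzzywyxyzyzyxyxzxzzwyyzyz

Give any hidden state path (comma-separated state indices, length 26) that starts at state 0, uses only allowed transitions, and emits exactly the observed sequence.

  [0] y  {0,3}  => 0  start
  [1] w  {1}  => 1  0->1 ok
  [2] z  {4,5}  => 4  1->4 ok
  [3] z  {4,5}  => 4  4->4 ok
  [4] y  {0,3}  => 3  4->3 ok
  [5] w  {1}  => 1  3->1 ok
  [6] y  {0,3}  => 0  1->0 ok
  [7] x  {2}  => 2  0->2 ok
  [8] y  {0,3}  => 0  2->0 ok
  [9] z  {4,5}  => 4  0->4 ok
  [10] y  {0,3}  => 0  4->0 ok
  [11] z  {4,5}  => 5  0->5 ok
  [12] y  {0,3}  => 0  5->0 ok
  [13] x  {2}  => 2  0->2 ok
  [14] y  {0,3}  => 0  2->0 ok
  [15] x  {2}  => 2  0->2 ok
  [16] z  {4,5}  => 4  2->4 ok
  [17] x  {2}  => 2  4->2 ok
  [18] z  {4,5}  => 4  2->4 ok
  [19] z  {4,5}  => 4  4->4 ok
  [20] w  {1}  => 1  4->1 ok
  [21] y  {0,3}  => 0  1->0 ok
  [22] y  {0,3}  => 0  0->0 ok
  [23] z  {4,5}  => 5  0->5 ok
  [24] y  {0,3}  => 3  5->3 ok
  [25] z  {4,5}  => 5  3->5 ok

0,1,4,4,3,1,0,2,0,4,0,5,0,2,0,2,4,2,4,4,1,0,0,5,3,5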